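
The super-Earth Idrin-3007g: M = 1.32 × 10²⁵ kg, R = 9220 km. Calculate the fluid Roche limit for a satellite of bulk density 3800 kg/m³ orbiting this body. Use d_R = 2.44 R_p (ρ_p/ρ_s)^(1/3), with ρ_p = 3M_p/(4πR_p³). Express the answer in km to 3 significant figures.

22900 km

ρ_p = 3M_p/(4πR_p³) = 3 × (1.32 × 10²⁵) / (4π × (9.22 × 10⁶ m)³) = 4020 kg/m³
d_R = 2.44 × 9220 km × (4020/3800)^(1/3)
    = 22900 km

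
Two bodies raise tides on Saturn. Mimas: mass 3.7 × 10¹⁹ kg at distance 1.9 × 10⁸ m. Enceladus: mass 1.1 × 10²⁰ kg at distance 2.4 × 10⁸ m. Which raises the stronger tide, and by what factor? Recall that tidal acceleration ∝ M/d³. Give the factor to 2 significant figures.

Enceladus, by a factor of ≈ 1.5

The tide-raising term goes as M/d³ (the gradient of a 1/d² field).
Mimas: (3.7 × 10¹⁹) / (1.9 × 10⁸)³ = 5.394 × 10⁻⁶
Enceladus: (1.1 × 10²⁰) / (2.4 × 10⁸)³ = 7.957 × 10⁻⁶
Ratio (larger/smaller) = 1.5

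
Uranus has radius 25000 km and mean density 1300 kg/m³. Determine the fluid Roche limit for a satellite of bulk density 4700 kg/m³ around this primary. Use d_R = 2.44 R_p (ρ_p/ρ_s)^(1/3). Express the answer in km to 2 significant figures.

40000 km

d_R = 2.44 × 25000 km × (1300/4700)^(1/3)
    = 40000 km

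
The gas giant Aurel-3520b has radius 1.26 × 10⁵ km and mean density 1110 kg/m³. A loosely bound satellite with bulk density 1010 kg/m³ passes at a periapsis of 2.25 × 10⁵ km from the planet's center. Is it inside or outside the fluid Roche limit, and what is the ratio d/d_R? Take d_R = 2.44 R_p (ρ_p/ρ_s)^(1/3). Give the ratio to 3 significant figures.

inside; d/d_R ≈ 0.709

d_R = 2.44 × (1.26 × 10⁵ km) × (1110/1010)^(1/3) = 3.173 × 10⁵ km
d/d_R = (2.25 × 10⁵) / (3.173 × 10⁵) = 0.709
Since d/d_R < 1, the body is inside the Roche limit.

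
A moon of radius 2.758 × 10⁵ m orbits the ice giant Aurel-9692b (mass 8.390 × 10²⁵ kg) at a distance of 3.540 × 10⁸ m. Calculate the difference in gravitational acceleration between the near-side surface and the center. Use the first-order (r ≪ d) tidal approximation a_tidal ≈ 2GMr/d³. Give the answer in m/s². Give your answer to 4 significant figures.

6.962 × 10⁻⁵ m/s²

Differencing GM/(d−r)² and GM/d² to first order in r/d gives 2GMr/d³.
Δa = 2GMr/d³
   = 2 × (6.674 × 10⁻¹¹) × (8.390 × 10²⁵) × (2.758 × 10⁵) / (3.540 × 10⁸)³
   = 6.962 × 10⁻⁵ m/s²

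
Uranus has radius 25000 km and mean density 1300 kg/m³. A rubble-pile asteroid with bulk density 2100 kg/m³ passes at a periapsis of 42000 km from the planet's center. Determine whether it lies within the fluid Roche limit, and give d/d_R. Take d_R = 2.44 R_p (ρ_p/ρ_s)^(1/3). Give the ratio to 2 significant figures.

d_R = 2.44 × (25000 km) × (1300/2100)^(1/3) = 51990 km
d/d_R = (42000) / (51990) = 0.81
Since d/d_R < 1, the body is inside the Roche limit.

inside; d/d_R ≈ 0.81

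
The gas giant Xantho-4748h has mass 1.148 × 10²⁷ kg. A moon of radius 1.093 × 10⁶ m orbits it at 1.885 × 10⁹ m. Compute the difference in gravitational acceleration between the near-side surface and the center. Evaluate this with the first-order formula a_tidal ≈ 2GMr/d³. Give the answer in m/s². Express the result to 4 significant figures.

2.501 × 10⁻⁵ m/s²

a_tidal = 2GMr/d³
        = 2 × (6.674 × 10⁻¹¹) × (1.148 × 10²⁷) × (1.093 × 10⁶) / (1.885 × 10⁹)³
        = 2.501 × 10⁻⁵ m/s²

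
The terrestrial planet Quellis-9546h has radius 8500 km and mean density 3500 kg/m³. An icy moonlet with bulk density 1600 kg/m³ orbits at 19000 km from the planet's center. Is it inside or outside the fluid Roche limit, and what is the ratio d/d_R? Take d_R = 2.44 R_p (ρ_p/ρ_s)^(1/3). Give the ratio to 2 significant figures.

d_R = 2.44 × (8500 km) × (3500/1600)^(1/3) = 26920 km
d/d_R = (19000) / (26920) = 0.71
Since d/d_R < 1, the body is inside the Roche limit.

inside; d/d_R ≈ 0.71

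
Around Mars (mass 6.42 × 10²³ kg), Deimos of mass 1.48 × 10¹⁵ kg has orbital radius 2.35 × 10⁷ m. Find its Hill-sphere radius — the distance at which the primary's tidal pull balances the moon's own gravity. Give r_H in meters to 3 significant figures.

2.15 × 10⁴ m

r_H ≈ a (m/3M)^(1/3)
    = (2.35 × 10⁷) × (1.48 × 10¹⁵ / (3 × 6.42 × 10²³))^(1/3)
    = 2.15 × 10⁴ m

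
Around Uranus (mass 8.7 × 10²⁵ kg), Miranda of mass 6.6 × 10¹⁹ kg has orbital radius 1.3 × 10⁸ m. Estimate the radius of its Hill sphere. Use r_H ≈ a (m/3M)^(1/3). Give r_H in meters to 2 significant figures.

8.2 × 10⁵ m

r_H ≈ a (m/3M)^(1/3)
    = (1.3 × 10⁸) × (6.6 × 10¹⁹ / (3 × 8.7 × 10²⁵))^(1/3)
    = 8.2 × 10⁵ m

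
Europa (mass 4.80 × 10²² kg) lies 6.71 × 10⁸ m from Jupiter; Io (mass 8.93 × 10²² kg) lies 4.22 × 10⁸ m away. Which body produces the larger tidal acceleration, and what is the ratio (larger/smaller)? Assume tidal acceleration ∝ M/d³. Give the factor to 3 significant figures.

The tide-raising term goes as M/d³ (the gradient of a 1/d² field).
Europa: (4.80 × 10²²) / (6.71 × 10⁸)³ = 1.589 × 10⁻⁴
Io: (8.93 × 10²²) / (4.22 × 10⁸)³ = 1.188 × 10⁻³
Ratio (larger/smaller) = 7.48

Io, by a factor of ≈ 7.48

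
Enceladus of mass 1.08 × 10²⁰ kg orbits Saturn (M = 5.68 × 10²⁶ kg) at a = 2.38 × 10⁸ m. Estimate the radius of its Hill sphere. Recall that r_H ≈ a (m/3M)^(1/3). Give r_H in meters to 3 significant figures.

9.49 × 10⁵ m

r_H ≈ a (m/3M)^(1/3)
    = (2.38 × 10⁸) × (1.08 × 10²⁰ / (3 × 5.68 × 10²⁶))^(1/3)
    = 9.49 × 10⁵ m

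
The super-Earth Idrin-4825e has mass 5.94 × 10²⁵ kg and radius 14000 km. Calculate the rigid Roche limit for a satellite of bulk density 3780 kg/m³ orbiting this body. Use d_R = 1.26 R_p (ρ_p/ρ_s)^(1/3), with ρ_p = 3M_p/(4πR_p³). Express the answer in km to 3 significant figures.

ρ_p = 3M_p/(4πR_p³) = 3 × (5.94 × 10²⁵) / (4π × (1.40 × 10⁷ m)³) = 5170 kg/m³
d_R = 1.26 × 14000 km × (5170/3780)^(1/3)
    = 19600 km

19600 km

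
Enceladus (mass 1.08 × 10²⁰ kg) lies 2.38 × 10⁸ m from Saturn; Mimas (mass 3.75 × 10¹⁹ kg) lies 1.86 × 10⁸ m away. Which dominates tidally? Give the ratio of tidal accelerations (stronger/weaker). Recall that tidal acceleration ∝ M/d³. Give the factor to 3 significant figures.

Tidal stretch scales as M/d³; compute that for each body.
Enceladus: (1.08 × 10²⁰) / (2.38 × 10⁸)³ = 8.011 × 10⁻⁶
Mimas: (3.75 × 10¹⁹) / (1.86 × 10⁸)³ = 5.828 × 10⁻⁶
Ratio (larger/smaller) = 1.37

Enceladus, by a factor of ≈ 1.37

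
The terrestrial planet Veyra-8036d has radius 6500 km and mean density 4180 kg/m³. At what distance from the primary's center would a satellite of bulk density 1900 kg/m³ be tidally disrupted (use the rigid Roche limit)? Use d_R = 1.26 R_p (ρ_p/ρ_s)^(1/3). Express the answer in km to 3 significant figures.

10700 km

d_R = 1.26 × 6500 km × (4180/1900)^(1/3)
    = 10700 km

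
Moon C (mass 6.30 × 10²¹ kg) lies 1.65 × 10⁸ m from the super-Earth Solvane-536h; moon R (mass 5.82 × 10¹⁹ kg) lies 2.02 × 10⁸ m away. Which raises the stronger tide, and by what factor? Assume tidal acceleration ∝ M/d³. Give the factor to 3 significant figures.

Moon C, by a factor of ≈ 199

Tidal acceleration ∝ M/d³, so compare M/d³ for each.
Moon C: (6.30 × 10²¹) / (1.65 × 10⁸)³ = 1.402 × 10⁻³
Moon R: (5.82 × 10¹⁹) / (2.02 × 10⁸)³ = 7.061 × 10⁻⁶
Ratio (larger/smaller) = 199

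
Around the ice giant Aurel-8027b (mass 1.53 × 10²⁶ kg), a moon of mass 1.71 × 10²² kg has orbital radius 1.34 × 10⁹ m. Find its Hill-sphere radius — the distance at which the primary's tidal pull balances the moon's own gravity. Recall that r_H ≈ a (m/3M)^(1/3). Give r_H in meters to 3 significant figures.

4.48 × 10⁷ m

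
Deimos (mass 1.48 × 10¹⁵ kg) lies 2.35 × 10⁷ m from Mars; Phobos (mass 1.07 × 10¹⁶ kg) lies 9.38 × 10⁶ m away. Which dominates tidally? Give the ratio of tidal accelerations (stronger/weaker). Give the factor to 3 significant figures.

Phobos, by a factor of ≈ 114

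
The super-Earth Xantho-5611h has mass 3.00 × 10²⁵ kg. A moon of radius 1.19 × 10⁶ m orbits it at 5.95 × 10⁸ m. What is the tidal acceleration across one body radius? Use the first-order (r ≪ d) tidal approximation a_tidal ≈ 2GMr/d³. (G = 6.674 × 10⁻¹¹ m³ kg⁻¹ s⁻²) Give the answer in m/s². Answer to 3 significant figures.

2.26 × 10⁻⁵ m/s²

a_tidal = 2GMr/d³
        = 2 × (6.674 × 10⁻¹¹) × (3.00 × 10²⁵) × (1.19 × 10⁶) / (5.95 × 10⁸)³
        = 2.26 × 10⁻⁵ m/s²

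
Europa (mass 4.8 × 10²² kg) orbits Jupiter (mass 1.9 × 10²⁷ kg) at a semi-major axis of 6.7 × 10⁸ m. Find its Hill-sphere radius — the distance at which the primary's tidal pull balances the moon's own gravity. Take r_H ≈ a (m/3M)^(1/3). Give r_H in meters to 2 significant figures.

1.4 × 10⁷ m

r_H ≈ a (m/3M)^(1/3)
    = (6.7 × 10⁸) × (4.8 × 10²² / (3 × 1.9 × 10²⁷))^(1/3)
    = 1.4 × 10⁷ m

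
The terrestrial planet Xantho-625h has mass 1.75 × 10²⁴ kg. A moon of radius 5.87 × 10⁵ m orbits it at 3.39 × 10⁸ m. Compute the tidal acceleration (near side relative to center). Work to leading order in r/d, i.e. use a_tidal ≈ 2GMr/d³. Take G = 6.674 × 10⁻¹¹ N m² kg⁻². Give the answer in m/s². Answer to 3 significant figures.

3.52 × 10⁻⁶ m/s²

Differencing GM/(d−r)² and GM/d² to first order in r/d gives 2GMr/d³.
a_tidal = 2GMr/d³
        = 2 × (6.674 × 10⁻¹¹) × (1.75 × 10²⁴) × (5.87 × 10⁵) / (3.39 × 10⁸)³
        = 3.52 × 10⁻⁶ m/s²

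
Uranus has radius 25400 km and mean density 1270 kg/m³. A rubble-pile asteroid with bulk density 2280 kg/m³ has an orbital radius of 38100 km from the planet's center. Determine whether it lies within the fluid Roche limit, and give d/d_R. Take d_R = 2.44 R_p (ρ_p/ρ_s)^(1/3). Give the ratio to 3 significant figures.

inside; d/d_R ≈ 0.747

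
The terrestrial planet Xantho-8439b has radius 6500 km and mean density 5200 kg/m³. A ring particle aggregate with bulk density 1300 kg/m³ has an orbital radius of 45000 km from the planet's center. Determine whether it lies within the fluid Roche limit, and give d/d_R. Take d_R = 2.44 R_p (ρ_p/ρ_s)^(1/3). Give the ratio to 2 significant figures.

d_R = 2.44 × (6500 km) × (5200/1300)^(1/3) = 25180 km
d/d_R = (45000) / (25180) = 1.8
Since d/d_R > 1, the body is outside the Roche limit.

outside; d/d_R ≈ 1.8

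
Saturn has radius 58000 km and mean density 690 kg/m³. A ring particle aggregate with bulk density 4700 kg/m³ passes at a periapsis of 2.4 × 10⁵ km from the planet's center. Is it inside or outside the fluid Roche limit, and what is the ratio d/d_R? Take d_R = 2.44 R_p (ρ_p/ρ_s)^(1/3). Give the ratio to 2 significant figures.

outside; d/d_R ≈ 3.2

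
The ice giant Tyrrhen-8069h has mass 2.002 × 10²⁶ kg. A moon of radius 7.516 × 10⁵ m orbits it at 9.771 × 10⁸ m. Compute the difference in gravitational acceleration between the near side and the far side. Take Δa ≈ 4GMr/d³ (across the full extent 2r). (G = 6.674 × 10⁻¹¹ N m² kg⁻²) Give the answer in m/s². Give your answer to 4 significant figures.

4.306 × 10⁻⁵ m/s²

Near-to-far spans 2r, so the tidal difference is twice the near-to-center value: 4GMr/d³.
Δa = 4GMr/d³
   = 4 × (6.674 × 10⁻¹¹) × (2.002 × 10²⁶) × (7.516 × 10⁵) / (9.771 × 10⁸)³
   = 4.306 × 10⁻⁵ m/s²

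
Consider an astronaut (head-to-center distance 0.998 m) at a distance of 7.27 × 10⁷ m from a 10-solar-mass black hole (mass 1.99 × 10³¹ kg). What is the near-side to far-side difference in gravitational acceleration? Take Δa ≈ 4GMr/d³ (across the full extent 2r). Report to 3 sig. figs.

1.38 × 10⁻² m/s²

Δa = 4GMr/d³
   = 4 × (6.674 × 10⁻¹¹) × (1.99 × 10³¹) × (0.998) / (7.27 × 10⁷)³
   = 1.38 × 10⁻² m/s²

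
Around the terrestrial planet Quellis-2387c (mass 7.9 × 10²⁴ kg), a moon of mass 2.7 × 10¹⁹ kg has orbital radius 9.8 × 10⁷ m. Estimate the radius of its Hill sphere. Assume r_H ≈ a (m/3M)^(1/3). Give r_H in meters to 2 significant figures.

r_H ≈ a (m/3M)^(1/3)
    = (9.8 × 10⁷) × (2.7 × 10¹⁹ / (3 × 7.9 × 10²⁴))^(1/3)
    = 1.0 × 10⁶ m

1.0 × 10⁶ m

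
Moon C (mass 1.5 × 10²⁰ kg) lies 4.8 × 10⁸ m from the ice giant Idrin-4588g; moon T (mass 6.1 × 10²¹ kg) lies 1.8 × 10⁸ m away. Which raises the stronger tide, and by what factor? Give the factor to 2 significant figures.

Moon T, by a factor of ≈ 770

Tidal stretch scales as M/d³; compute that for each body.
Moon C: (1.5 × 10²⁰) / (4.8 × 10⁸)³ = 1.356 × 10⁻⁶
Moon T: (6.1 × 10²¹) / (1.8 × 10⁸)³ = 1.046 × 10⁻³
Ratio (larger/smaller) = 770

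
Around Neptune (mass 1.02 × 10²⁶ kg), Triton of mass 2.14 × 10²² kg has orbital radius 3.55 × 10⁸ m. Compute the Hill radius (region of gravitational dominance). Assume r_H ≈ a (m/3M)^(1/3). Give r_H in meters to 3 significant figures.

1.46 × 10⁷ m

r_H ≈ a (m/3M)^(1/3)
    = (3.55 × 10⁸) × (2.14 × 10²² / (3 × 1.02 × 10²⁶))^(1/3)
    = 1.46 × 10⁷ m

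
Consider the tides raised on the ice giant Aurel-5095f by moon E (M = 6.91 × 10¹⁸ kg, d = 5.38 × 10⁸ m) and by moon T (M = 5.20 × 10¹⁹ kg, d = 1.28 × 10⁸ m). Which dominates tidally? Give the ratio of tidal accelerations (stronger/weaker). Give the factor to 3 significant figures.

Compare M/d³ for the two perturbers:
Moon E: (6.91 × 10¹⁸) / (5.38 × 10⁸)³ = 4.437 × 10⁻⁸
Moon T: (5.20 × 10¹⁹) / (1.28 × 10⁸)³ = 2.480 × 10⁻⁵
Ratio (larger/smaller) = 559

Moon T, by a factor of ≈ 559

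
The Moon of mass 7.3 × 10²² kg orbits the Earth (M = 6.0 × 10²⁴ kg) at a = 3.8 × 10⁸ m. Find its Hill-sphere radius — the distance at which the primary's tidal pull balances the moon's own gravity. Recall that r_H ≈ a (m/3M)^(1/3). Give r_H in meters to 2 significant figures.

r_H ≈ a (m/3M)^(1/3)
    = (3.8 × 10⁸) × (7.3 × 10²² / (3 × 6.0 × 10²⁴))^(1/3)
    = 6.1 × 10⁷ m

6.1 × 10⁷ m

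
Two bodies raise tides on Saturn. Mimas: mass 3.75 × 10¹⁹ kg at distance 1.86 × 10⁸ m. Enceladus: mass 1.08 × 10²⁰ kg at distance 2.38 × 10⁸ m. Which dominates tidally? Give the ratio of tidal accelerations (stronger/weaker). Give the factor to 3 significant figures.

Compare M/d³ for the two perturbers:
Mimas: (3.75 × 10¹⁹) / (1.86 × 10⁸)³ = 5.828 × 10⁻⁶
Enceladus: (1.08 × 10²⁰) / (2.38 × 10⁸)³ = 8.011 × 10⁻⁶
Ratio (larger/smaller) = 1.37

Enceladus, by a factor of ≈ 1.37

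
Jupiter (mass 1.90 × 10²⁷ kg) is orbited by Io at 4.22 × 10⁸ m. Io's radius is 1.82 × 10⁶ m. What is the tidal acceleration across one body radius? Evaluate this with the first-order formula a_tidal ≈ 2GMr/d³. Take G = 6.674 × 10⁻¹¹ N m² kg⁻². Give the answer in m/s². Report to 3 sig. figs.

Δg = 2GMr/d³
   = 2 × (6.674 × 10⁻¹¹) × (1.90 × 10²⁷) × (1.82 × 10⁶) / (4.22 × 10⁸)³
   = 6.14 × 10⁻³ m/s²

6.14 × 10⁻³ m/s²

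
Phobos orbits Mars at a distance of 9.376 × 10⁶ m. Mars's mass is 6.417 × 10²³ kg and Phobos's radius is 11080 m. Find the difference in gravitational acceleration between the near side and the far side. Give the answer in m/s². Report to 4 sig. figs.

Near-to-far spans 2r, so the tidal difference is twice the near-to-center value: 4GMr/d³.
Δg = 4GMr/d³
   = 4 × (6.674 × 10⁻¹¹) × (6.417 × 10²³) × (11080) / (9.376 × 10⁶)³
   = 2.303 × 10⁻³ m/s²

2.303 × 10⁻³ m/s²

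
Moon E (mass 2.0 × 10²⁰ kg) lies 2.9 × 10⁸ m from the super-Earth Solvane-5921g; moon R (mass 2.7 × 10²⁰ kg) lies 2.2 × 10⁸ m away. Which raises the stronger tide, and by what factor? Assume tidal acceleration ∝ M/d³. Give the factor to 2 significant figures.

Compare M/d³ for the two perturbers:
Moon E: (2.0 × 10²⁰) / (2.9 × 10⁸)³ = 8.200 × 10⁻⁶
Moon R: (2.7 × 10²⁰) / (2.2 × 10⁸)³ = 2.536 × 10⁻⁵
Ratio (larger/smaller) = 3.1

Moon R, by a factor of ≈ 3.1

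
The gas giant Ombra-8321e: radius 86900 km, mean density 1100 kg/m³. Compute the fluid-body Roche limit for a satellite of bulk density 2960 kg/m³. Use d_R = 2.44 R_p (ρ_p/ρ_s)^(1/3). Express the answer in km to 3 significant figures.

d_R = 2.44 × 86900 km × (1100/2960)^(1/3)
    = 1.52 × 10⁵ km

1.52 × 10⁵ km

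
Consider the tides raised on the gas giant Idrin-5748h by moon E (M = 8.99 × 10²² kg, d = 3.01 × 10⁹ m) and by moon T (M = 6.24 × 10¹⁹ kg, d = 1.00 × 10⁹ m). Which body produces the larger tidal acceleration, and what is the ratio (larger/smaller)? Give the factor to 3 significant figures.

Moon E, by a factor of ≈ 52.8

The tide-raising term goes as M/d³ (the gradient of a 1/d² field).
Moon E: (8.99 × 10²²) / (3.01 × 10⁹)³ = 3.297 × 10⁻⁶
Moon T: (6.24 × 10¹⁹) / (1.00 × 10⁹)³ = 6.240 × 10⁻⁸
Ratio (larger/smaller) = 52.8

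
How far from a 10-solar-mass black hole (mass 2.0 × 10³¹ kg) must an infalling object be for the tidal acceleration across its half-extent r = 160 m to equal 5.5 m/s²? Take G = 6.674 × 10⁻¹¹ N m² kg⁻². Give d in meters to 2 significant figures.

4.3 × 10⁷ m

2GMr/d³ = a_tidal  ⇒  d = (2GMr / a_tidal)^(1/3)
d = (2 × 6.674×10⁻¹¹ × (2.0 × 10³¹) × (160) / (5.5))^(1/3)
  = 4.3 × 10⁷ m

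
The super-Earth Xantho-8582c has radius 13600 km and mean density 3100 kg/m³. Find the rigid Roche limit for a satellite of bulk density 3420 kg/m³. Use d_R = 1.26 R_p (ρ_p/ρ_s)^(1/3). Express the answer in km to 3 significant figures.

d_R = 1.26 × 13600 km × (3100/3420)^(1/3)
    = 16600 km

16600 km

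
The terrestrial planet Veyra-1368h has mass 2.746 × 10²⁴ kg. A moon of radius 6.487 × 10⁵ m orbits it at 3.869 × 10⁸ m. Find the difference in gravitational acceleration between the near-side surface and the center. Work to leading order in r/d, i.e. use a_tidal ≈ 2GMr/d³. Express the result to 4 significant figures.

4.105 × 10⁻⁶ m/s²

Δa = 2GMr/d³
   = 2 × (6.674 × 10⁻¹¹) × (2.746 × 10²⁴) × (6.487 × 10⁵) / (3.869 × 10⁸)³
   = 4.105 × 10⁻⁶ m/s²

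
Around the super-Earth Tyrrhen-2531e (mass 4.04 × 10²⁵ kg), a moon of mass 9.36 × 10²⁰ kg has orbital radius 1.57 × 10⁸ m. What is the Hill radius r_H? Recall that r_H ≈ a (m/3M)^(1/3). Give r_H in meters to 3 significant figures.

3.10 × 10⁶ m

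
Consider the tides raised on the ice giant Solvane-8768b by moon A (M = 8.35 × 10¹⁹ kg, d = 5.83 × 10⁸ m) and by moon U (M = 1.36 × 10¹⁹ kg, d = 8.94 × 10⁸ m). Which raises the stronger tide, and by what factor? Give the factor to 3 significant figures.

Tidal acceleration ∝ M/d³, so compare M/d³ for each.
Moon A: (8.35 × 10¹⁹) / (5.83 × 10⁸)³ = 4.214 × 10⁻⁷
Moon U: (1.36 × 10¹⁹) / (8.94 × 10⁸)³ = 1.903 × 10⁻⁸
Ratio (larger/smaller) = 22.1

Moon A, by a factor of ≈ 22.1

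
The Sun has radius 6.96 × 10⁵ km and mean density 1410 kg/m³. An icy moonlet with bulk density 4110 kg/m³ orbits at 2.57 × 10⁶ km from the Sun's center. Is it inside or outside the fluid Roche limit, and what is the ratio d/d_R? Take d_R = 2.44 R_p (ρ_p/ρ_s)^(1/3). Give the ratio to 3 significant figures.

d_R = 2.44 × (6.96 × 10⁵ km) × (1410/4110)^(1/3) = 1.189 × 10⁶ km
d/d_R = (2.57 × 10⁶) / (1.189 × 10⁶) = 2.16
Since d/d_R > 1, the body is outside the Roche limit.

outside; d/d_R ≈ 2.16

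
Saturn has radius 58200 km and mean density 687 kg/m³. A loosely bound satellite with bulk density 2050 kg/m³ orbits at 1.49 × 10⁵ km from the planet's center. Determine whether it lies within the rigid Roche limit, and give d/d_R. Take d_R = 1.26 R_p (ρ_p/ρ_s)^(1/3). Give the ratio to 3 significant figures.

d_R = 1.26 × (58200 km) × (687/2050)^(1/3) = 50940 km
d/d_R = (1.49 × 10⁵) / (50940) = 2.93
Since d/d_R > 1, the body is outside the Roche limit.

outside; d/d_R ≈ 2.93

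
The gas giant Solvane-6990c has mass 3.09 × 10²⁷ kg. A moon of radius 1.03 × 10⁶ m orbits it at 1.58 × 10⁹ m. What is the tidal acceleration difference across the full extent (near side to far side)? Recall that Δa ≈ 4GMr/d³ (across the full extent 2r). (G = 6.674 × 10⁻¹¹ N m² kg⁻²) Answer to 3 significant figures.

2.15 × 10⁻⁴ m/s²

The field gradient is 2GM/d³; across the full diameter 2r the difference is 4GMr/d³.
a_tidal = 4GMr/d³
        = 4 × (6.674 × 10⁻¹¹) × (3.09 × 10²⁷) × (1.03 × 10⁶) / (1.58 × 10⁹)³
        = 2.15 × 10⁻⁴ m/s²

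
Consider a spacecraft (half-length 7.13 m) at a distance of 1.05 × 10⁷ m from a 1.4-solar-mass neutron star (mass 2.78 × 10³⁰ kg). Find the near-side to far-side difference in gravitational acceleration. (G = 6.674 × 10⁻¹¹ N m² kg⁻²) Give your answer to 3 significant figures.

4.57 m/s²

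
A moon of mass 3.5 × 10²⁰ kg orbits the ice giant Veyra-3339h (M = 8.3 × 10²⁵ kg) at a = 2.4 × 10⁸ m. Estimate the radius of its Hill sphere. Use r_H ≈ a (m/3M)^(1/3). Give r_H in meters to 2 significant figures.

2.7 × 10⁶ m

r_H ≈ a (m/3M)^(1/3)
    = (2.4 × 10⁸) × (3.5 × 10²⁰ / (3 × 8.3 × 10²⁵))^(1/3)
    = 2.7 × 10⁶ m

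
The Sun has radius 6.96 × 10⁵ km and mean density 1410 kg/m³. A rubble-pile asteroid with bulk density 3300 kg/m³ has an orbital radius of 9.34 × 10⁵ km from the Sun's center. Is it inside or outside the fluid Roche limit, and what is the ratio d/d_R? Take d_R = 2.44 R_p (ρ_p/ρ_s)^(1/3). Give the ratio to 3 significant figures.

d_R = 2.44 × (6.96 × 10⁵ km) × (1410/3300)^(1/3) = 1.279 × 10⁶ km
d/d_R = (9.34 × 10⁵) / (1.279 × 10⁶) = 0.730
Since d/d_R < 1, the body is inside the Roche limit.

inside; d/d_R ≈ 0.730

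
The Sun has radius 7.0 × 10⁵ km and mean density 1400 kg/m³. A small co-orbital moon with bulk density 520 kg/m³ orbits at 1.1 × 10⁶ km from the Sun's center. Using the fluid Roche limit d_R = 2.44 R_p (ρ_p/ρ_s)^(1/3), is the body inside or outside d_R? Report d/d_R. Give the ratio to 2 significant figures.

inside; d/d_R ≈ 0.46

d_R = 2.44 × (7.0 × 10⁵ km) × (1400/520)^(1/3) = 2.376 × 10⁶ km
d/d_R = (1.1 × 10⁶) / (2.376 × 10⁶) = 0.46
Since d/d_R < 1, the body is inside the Roche limit.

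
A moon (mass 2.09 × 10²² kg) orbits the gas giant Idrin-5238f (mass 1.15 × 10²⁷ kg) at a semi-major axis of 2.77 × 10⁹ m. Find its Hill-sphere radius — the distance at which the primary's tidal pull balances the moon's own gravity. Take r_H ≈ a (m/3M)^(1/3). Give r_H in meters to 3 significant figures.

5.05 × 10⁷ m

r_H ≈ a (m/3M)^(1/3)
    = (2.77 × 10⁹) × (2.09 × 10²² / (3 × 1.15 × 10²⁷))^(1/3)
    = 5.05 × 10⁷ m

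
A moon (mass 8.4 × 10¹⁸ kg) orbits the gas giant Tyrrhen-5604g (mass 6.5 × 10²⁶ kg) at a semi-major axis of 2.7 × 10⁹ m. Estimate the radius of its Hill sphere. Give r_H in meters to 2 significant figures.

4.4 × 10⁶ m

r_H ≈ a (m/3M)^(1/3)
    = (2.7 × 10⁹) × (8.4 × 10¹⁸ / (3 × 6.5 × 10²⁶))^(1/3)
    = 4.4 × 10⁶ m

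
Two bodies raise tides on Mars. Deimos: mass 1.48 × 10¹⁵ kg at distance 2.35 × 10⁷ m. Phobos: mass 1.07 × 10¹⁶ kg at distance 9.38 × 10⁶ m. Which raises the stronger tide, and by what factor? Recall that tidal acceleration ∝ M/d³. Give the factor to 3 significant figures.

Phobos, by a factor of ≈ 114

The tide-raising term goes as M/d³ (the gradient of a 1/d² field).
Deimos: (1.48 × 10¹⁵) / (2.35 × 10⁷)³ = 1.140 × 10⁻⁷
Phobos: (1.07 × 10¹⁶) / (9.38 × 10⁶)³ = 1.297 × 10⁻⁵
Ratio (larger/smaller) = 114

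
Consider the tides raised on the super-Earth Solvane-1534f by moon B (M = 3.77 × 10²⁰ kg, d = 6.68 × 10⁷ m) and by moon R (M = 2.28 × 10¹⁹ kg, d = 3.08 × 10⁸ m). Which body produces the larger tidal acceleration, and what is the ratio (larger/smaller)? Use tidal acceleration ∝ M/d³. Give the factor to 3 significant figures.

Moon B, by a factor of ≈ 1620

Tidal acceleration ∝ M/d³, so compare M/d³ for each.
Moon B: (3.77 × 10²⁰) / (6.68 × 10⁷)³ = 1.265 × 10⁻³
Moon R: (2.28 × 10¹⁹) / (3.08 × 10⁸)³ = 7.803 × 10⁻⁷
Ratio (larger/smaller) = 1620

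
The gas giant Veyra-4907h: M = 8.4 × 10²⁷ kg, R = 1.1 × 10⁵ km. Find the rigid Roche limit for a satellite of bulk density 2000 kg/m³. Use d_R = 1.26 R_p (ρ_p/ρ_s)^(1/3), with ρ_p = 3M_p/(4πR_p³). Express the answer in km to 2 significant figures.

1.3 × 10⁵ km

ρ_p = 3M_p/(4πR_p³) = 3 × (8.4 × 10²⁷) / (4π × (1.1 × 10⁸ m)³) = 1500 kg/m³
d_R = 1.26 × 1.1 × 10⁵ km × (1500/2000)^(1/3)
    = 1.3 × 10⁵ km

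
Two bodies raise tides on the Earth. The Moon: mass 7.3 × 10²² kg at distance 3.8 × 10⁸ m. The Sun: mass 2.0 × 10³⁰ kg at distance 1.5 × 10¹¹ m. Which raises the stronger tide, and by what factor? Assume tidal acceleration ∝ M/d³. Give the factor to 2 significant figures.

The tide-raising term goes as M/d³ (the gradient of a 1/d² field).
The Moon: (7.3 × 10²²) / (3.8 × 10⁸)³ = 1.330 × 10⁻³
The Sun: (2.0 × 10³⁰) / (1.5 × 10¹¹)³ = 5.926 × 10⁻⁴
Ratio (larger/smaller) = 2.2

The Moon, by a factor of ≈ 2.2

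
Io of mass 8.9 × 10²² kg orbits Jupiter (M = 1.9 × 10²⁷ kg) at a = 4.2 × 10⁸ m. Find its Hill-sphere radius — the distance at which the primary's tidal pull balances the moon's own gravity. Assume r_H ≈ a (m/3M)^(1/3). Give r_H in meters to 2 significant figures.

1.0 × 10⁷ m

r_H ≈ a (m/3M)^(1/3)
    = (4.2 × 10⁸) × (8.9 × 10²² / (3 × 1.9 × 10²⁷))^(1/3)
    = 1.0 × 10⁷ m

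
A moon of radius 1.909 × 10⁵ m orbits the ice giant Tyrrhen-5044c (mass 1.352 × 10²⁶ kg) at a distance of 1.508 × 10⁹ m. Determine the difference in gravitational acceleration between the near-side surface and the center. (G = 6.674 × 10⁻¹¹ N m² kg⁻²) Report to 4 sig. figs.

a_tidal = 2GMr/d³
        = 2 × (6.674 × 10⁻¹¹) × (1.352 × 10²⁶) × (1.909 × 10⁵) / (1.508 × 10⁹)³
        = 1.005 × 10⁻⁶ m/s²

1.005 × 10⁻⁶ m/s²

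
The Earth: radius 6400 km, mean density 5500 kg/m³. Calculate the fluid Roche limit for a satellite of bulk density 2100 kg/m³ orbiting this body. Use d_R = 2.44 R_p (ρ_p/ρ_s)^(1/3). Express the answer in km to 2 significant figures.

22000 km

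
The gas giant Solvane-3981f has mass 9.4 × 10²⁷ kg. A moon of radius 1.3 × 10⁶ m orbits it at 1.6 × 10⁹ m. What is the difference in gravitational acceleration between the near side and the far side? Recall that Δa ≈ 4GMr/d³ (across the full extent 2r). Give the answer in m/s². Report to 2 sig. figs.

8.0 × 10⁻⁴ m/s²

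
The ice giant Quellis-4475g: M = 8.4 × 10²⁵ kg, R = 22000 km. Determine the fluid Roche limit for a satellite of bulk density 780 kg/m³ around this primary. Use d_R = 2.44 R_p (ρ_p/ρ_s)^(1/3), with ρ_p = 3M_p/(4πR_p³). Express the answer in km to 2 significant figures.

72000 km

ρ_p = 3M_p/(4πR_p³) = 3 × (8.4 × 10²⁵) / (4π × (2.2 × 10⁷ m)³) = 1900 kg/m³
d_R = 2.44 × 22000 km × (1900/780)^(1/3)
    = 72000 km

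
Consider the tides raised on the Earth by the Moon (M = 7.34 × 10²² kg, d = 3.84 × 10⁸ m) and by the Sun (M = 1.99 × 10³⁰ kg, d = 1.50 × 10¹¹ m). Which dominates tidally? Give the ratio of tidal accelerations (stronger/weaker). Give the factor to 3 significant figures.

Tidal stretch scales as M/d³; compute that for each body.
The Moon: (7.34 × 10²²) / (3.84 × 10⁸)³ = 1.296 × 10⁻³
The Sun: (1.99 × 10³⁰) / (1.50 × 10¹¹)³ = 5.896 × 10⁻⁴
Ratio (larger/smaller) = 2.20

The Moon, by a factor of ≈ 2.20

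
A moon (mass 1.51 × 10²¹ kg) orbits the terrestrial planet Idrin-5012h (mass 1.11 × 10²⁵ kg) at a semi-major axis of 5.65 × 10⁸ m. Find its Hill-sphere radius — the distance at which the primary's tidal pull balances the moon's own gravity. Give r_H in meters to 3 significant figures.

r_H ≈ a (m/3M)^(1/3)
    = (5.65 × 10⁸) × (1.51 × 10²¹ / (3 × 1.11 × 10²⁵))^(1/3)
    = 2.01 × 10⁷ m

2.01 × 10⁷ m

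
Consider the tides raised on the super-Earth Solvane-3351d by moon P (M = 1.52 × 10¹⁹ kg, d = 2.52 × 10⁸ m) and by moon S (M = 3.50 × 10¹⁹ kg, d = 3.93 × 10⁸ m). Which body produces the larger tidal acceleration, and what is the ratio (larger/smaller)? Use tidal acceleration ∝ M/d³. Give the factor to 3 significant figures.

Tidal stretch scales as M/d³; compute that for each body.
Moon P: (1.52 × 10¹⁹) / (2.52 × 10⁸)³ = 9.498 × 10⁻⁷
Moon S: (3.50 × 10¹⁹) / (3.93 × 10⁸)³ = 5.766 × 10⁻⁷
Ratio (larger/smaller) = 1.65

Moon P, by a factor of ≈ 1.65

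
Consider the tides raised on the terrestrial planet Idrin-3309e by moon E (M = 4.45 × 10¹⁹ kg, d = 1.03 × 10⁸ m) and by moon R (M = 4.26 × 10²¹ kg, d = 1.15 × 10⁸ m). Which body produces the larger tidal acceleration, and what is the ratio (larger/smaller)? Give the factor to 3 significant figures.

Moon R, by a factor of ≈ 68.8

The tide-raising term goes as M/d³ (the gradient of a 1/d² field).
Moon E: (4.45 × 10¹⁹) / (1.03 × 10⁸)³ = 4.072 × 10⁻⁵
Moon R: (4.26 × 10²¹) / (1.15 × 10⁸)³ = 2.801 × 10⁻³
Ratio (larger/smaller) = 68.8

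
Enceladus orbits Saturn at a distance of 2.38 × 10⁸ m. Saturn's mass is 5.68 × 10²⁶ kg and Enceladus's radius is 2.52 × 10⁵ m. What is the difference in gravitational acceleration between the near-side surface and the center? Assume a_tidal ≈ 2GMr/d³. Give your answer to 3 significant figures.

1.42 × 10⁻³ m/s²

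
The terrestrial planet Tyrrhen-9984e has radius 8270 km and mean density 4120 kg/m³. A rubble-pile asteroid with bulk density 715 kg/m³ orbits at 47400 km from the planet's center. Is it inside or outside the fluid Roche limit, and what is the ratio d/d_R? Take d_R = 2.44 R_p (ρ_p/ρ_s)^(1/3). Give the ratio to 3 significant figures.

outside; d/d_R ≈ 1.31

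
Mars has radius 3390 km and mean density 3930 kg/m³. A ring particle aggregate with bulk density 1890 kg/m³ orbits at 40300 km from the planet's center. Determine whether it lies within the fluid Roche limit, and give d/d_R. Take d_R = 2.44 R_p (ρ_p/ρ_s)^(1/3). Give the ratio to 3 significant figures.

d_R = 2.44 × (3390 km) × (3930/1890)^(1/3) = 10560 km
d/d_R = (40300) / (10560) = 3.82
Since d/d_R > 1, the body is outside the Roche limit.

outside; d/d_R ≈ 3.82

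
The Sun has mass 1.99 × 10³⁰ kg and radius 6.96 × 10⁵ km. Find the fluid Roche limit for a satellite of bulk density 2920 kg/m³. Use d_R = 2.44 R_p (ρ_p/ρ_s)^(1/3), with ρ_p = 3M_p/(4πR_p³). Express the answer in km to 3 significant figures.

1.33 × 10⁶ km

ρ_p = 3M_p/(4πR_p³) = 3 × (1.99 × 10³⁰) / (4π × (6.96 × 10⁸ m)³) = 1410 kg/m³
d_R = 2.44 × 6.96 × 10⁵ km × (1410/2920)^(1/3)
    = 1.33 × 10⁶ km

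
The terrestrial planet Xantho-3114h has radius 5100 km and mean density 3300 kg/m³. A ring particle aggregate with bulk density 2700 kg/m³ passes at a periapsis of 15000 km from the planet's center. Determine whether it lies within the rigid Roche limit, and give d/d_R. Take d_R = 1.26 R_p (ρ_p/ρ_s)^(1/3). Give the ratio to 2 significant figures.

outside; d/d_R ≈ 2.2

d_R = 1.26 × (5100 km) × (3300/2700)^(1/3) = 6871 km
d/d_R = (15000) / (6871) = 2.2
Since d/d_R > 1, the body is outside the Roche limit.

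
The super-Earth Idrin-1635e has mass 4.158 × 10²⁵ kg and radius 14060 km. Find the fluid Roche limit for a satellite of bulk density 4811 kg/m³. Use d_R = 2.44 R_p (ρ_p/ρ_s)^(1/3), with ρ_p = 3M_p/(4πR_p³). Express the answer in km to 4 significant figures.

ρ_p = 3M_p/(4πR_p³) = 3 × (4.158 × 10²⁵) / (4π × (1.406 × 10⁷ m)³) = 3571 kg/m³
d_R = 2.44 × 14060 km × (3571/4811)^(1/3)
    = 31060 km

31060 km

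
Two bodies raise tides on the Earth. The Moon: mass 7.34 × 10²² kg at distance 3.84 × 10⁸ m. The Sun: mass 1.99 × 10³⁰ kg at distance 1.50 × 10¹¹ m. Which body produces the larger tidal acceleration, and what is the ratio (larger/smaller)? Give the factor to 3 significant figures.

The tide-raising term goes as M/d³ (the gradient of a 1/d² field).
The Moon: (7.34 × 10²²) / (3.84 × 10⁸)³ = 1.296 × 10⁻³
The Sun: (1.99 × 10³⁰) / (1.50 × 10¹¹)³ = 5.896 × 10⁻⁴
Ratio (larger/smaller) = 2.20

The Moon, by a factor of ≈ 2.20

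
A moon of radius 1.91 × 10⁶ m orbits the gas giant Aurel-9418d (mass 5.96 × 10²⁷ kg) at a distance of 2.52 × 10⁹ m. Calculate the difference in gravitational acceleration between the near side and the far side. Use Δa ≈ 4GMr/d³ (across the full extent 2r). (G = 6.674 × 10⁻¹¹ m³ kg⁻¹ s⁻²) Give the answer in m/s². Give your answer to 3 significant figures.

1.90 × 10⁻⁴ m/s²

Δg = 4GMr/d³
   = 4 × (6.674 × 10⁻¹¹) × (5.96 × 10²⁷) × (1.91 × 10⁶) / (2.52 × 10⁹)³
   = 1.90 × 10⁻⁴ m/s²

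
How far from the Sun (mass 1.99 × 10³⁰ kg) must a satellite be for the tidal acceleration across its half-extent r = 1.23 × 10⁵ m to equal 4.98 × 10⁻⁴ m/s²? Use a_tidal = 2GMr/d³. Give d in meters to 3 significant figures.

4.03 × 10⁹ m

2GMr/d³ = a_tidal  ⇒  d = (2GMr / a_tidal)^(1/3)
d = (2 × 6.674×10⁻¹¹ × (1.99 × 10³⁰) × (1.23 × 10⁵) / (4.98 × 10⁻⁴))^(1/3)
  = 4.03 × 10⁹ m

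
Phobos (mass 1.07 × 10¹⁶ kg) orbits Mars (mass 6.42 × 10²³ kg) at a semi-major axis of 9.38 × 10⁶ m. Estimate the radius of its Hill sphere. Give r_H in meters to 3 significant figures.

r_H ≈ a (m/3M)^(1/3)
    = (9.38 × 10⁶) × (1.07 × 10¹⁶ / (3 × 6.42 × 10²³))^(1/3)
    = 1.66 × 10⁴ m

1.66 × 10⁴ m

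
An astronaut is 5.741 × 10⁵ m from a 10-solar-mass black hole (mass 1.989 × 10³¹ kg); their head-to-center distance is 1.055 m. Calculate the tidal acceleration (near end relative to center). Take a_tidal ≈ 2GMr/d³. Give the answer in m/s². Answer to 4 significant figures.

Δg = 2GMr/d³
   = 2 × (6.674 × 10⁻¹¹) × (1.989 × 10³¹) × (1.055) / (5.741 × 10⁵)³
   = 1.480 × 10⁴ m/s²

1.480 × 10⁴ m/s²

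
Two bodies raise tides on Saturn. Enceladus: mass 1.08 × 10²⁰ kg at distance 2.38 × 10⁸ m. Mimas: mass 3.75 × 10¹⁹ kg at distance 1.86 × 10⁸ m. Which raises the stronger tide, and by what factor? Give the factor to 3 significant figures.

Enceladus, by a factor of ≈ 1.37

The tide-raising term goes as M/d³ (the gradient of a 1/d² field).
Enceladus: (1.08 × 10²⁰) / (2.38 × 10⁸)³ = 8.011 × 10⁻⁶
Mimas: (3.75 × 10¹⁹) / (1.86 × 10⁸)³ = 5.828 × 10⁻⁶
Ratio (larger/smaller) = 1.37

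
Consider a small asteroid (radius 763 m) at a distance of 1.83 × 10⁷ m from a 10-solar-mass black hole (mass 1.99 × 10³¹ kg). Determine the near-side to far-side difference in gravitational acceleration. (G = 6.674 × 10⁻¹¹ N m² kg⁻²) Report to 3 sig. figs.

Δa = 4GMr/d³
   = 4 × (6.674 × 10⁻¹¹) × (1.99 × 10³¹) × (763) / (1.83 × 10⁷)³
   = 6.61 × 10² m/s²

6.61 × 10² m/s²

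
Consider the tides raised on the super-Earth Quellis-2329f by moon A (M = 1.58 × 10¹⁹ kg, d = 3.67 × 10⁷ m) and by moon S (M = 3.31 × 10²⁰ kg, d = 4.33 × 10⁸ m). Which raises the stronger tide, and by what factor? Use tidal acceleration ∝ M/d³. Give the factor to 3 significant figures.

Tidal acceleration ∝ M/d³, so compare M/d³ for each.
Moon A: (1.58 × 10¹⁹) / (3.67 × 10⁷)³ = 3.196 × 10⁻⁴
Moon S: (3.31 × 10²⁰) / (4.33 × 10⁸)³ = 4.077 × 10⁻⁶
Ratio (larger/smaller) = 78.4

Moon A, by a factor of ≈ 78.4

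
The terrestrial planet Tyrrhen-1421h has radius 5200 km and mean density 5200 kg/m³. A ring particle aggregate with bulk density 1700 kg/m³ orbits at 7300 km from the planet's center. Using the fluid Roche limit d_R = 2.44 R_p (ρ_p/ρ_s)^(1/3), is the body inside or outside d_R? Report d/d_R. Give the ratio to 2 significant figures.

d_R = 2.44 × (5200 km) × (5200/1700)^(1/3) = 18420 km
d/d_R = (7300) / (18420) = 0.40
Since d/d_R < 1, the body is inside the Roche limit.

inside; d/d_R ≈ 0.40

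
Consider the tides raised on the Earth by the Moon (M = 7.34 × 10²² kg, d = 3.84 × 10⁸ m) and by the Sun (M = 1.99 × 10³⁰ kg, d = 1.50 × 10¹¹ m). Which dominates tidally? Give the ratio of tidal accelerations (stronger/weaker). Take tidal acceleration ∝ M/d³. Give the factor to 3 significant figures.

Tidal stretch scales as M/d³; compute that for each body.
The Moon: (7.34 × 10²²) / (3.84 × 10⁸)³ = 1.296 × 10⁻³
The Sun: (1.99 × 10³⁰) / (1.50 × 10¹¹)³ = 5.896 × 10⁻⁴
Ratio (larger/smaller) = 2.20

The Moon, by a factor of ≈ 2.20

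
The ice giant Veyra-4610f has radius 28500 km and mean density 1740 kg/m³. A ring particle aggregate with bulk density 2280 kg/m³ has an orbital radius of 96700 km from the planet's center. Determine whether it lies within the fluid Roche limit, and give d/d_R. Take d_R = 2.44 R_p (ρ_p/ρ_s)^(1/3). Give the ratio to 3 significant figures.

d_R = 2.44 × (28500 km) × (1740/2280)^(1/3) = 63550 km
d/d_R = (96700) / (63550) = 1.52
Since d/d_R > 1, the body is outside the Roche limit.

outside; d/d_R ≈ 1.52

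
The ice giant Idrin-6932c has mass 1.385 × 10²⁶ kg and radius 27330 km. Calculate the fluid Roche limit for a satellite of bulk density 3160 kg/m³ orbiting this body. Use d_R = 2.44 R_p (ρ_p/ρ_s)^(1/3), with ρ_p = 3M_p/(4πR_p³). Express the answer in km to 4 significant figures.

ρ_p = 3M_p/(4πR_p³) = 3 × (1.385 × 10²⁶) / (4π × (2.733 × 10⁷ m)³) = 1620 kg/m³
d_R = 2.44 × 27330 km × (1620/3160)^(1/3)
    = 53370 km

53370 km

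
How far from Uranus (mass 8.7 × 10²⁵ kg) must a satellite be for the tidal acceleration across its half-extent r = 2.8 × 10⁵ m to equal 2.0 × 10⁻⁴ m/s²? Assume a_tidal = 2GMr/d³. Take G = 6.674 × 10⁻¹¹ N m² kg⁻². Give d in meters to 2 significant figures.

2GMr/d³ = a_tidal  ⇒  d = (2GMr / a_tidal)^(1/3)
d = (2 × 6.674×10⁻¹¹ × (8.7 × 10²⁵) × (2.8 × 10⁵) / (2.0 × 10⁻⁴))^(1/3)
  = 2.5 × 10⁸ m

2.5 × 10⁸ m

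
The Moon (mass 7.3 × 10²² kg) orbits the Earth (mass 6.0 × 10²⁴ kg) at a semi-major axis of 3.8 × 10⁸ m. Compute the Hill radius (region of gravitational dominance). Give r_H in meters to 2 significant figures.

6.1 × 10⁷ m

r_H ≈ a (m/3M)^(1/3)
    = (3.8 × 10⁸) × (7.3 × 10²² / (3 × 6.0 × 10²⁴))^(1/3)
    = 6.1 × 10⁷ m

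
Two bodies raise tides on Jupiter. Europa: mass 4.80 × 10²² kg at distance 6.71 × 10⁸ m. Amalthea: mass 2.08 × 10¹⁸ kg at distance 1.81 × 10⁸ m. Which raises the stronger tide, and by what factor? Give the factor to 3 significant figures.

Compare M/d³ for the two perturbers:
Europa: (4.80 × 10²²) / (6.71 × 10⁸)³ = 1.589 × 10⁻⁴
Amalthea: (2.08 × 10¹⁸) / (1.81 × 10⁸)³ = 3.508 × 10⁻⁷
Ratio (larger/smaller) = 453

Europa, by a factor of ≈ 453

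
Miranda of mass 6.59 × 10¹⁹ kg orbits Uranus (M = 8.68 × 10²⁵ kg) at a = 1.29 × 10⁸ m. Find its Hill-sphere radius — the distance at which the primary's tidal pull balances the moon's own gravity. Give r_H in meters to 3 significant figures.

8.16 × 10⁵ m

r_H ≈ a (m/3M)^(1/3)
    = (1.29 × 10⁸) × (6.59 × 10¹⁹ / (3 × 8.68 × 10²⁵))^(1/3)
    = 8.16 × 10⁵ m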